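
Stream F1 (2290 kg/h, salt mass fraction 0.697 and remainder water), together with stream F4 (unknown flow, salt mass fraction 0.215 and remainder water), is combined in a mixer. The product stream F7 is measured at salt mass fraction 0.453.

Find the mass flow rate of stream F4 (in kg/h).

Let F4 be the unknown flow. Total out = 2290 + F4.
salt balance: 1596.1 + 0.215·F4 = 0.453·(2290 + F4)
(0.215 − 0.453)·F4 = 0.453×2290 − 1596.1 = -558.76
F4 = -558.76 / -0.238 = 2347.7 kg/h

2348 kg/h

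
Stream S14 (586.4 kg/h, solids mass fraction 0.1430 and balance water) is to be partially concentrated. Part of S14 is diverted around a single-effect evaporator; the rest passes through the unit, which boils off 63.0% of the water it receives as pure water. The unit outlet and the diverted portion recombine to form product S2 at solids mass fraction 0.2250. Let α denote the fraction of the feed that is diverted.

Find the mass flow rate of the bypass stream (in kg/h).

190.6 kg/h

All 586.4×0.143 = 83.855 kg/h of solids reaches S2, so S2 = 83.855/0.225 = 372.69 kg/h and vapour = 213.71 kg/h.
The evaporator receives (1−α)·586.4 of feed at 0.857 water and removes 0.630 of that water:
0.630×0.857×(1−α)×586.4 = 213.71
(1−α) = 213.71/316.6 = 0.6750;  α = 0.3250.
Bypass flow = 0.3250×586.4 = 190.57 kg/h.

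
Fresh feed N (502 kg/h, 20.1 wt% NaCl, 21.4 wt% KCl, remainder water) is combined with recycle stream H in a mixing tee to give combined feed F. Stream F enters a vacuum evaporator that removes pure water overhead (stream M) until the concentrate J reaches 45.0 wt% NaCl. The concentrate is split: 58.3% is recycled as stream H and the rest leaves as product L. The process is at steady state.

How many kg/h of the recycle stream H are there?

Overall NaCl balance (none leaves overhead): NaCl in fresh feed = NaCl in product, i.e. 502×0.201 = (1−0.583)·J·0.450.
J = 100.9/(0.450×0.417) = 537.71 kg/h.
Recycle H = 0.583×537.71 = 313.49 kg/h.

313.5 kg/h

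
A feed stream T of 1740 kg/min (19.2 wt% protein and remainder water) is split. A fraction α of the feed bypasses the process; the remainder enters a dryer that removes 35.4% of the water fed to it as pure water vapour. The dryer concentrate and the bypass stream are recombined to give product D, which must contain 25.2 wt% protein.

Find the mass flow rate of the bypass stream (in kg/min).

All 1740×0.192 = 334.08 kg/min of protein reaches D, so D = 334.08/0.252 = 1325.7 kg/min and vapour = 414.29 kg/min.
The evaporator receives (1−α)·1740 of feed at 0.808 water and removes 0.354 of that water:
0.354×0.808×(1−α)×1740 = 414.29
(1−α) = 414.29/497.7 = 0.8324;  α = 0.1676.
Bypass flow = 0.1676×1740 = 291.61 kg/min.

291.6 kg/min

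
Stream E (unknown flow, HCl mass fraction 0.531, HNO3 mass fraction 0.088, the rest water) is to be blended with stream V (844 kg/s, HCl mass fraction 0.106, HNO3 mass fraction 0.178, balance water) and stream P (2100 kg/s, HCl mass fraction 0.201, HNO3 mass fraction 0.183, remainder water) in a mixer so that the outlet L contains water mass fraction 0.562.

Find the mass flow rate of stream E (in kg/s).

1345 kg/s

Let E be the unknown flow. Total out = 2944 + E.
water balance: 1897.9 + 0.381·E = 0.562·(2944 + E)
(0.381 − 0.562)·E = 0.562×2944 − 1897.9 = -243.38
E = -243.38 / -0.181 = 1344.6 kg/s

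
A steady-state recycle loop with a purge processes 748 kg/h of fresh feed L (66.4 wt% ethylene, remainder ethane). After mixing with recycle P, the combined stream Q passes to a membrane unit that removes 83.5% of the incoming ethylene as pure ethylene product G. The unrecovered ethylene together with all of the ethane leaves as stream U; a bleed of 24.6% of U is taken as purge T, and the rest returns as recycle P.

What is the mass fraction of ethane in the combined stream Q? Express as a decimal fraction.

ethane enters only via L and leaves only via the purge: 748×0.336 = 0.246×(ethane in U), and the membrane unit passes all ethane, so ethane in Q = ethane in U = 1021.7 kg/h.
ethylene in Q: m_A = 748×0.664 + (1−0.246)·(1−0.835)·m_A, so m_A = 496.67/0.8756 = 567.24 kg/h.
Q = 567.24 + 1021.7 = 1588.9 kg/h.
ethane fraction in Q = 1021.7/1588.9 = 0.643.

0.643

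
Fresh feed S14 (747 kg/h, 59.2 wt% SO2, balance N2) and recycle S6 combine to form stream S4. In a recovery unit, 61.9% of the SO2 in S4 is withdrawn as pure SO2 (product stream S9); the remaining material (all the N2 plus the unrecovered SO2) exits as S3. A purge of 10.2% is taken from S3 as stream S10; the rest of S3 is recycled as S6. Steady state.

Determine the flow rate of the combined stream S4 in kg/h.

3660 kg/h

N2 enters only via S14 and leaves only via the purge: 747×0.408 = 0.102×(N2 in S3), and the recovery unit passes all N2, so N2 in S4 = N2 in S3 = 2988 kg/h.
SO2 in S4: m_A = 747×0.592 + (1−0.102)·(1−0.619)·m_A, so m_A = 442.22/0.6579 = 672.21 kg/h.
S4 = 672.21 + 2988 = 3660.2 kg/h.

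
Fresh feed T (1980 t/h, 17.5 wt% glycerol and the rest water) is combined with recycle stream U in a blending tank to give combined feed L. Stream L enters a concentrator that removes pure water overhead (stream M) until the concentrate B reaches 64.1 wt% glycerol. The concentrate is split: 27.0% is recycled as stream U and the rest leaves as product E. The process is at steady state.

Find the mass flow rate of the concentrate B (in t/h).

740.5 t/h

Overall glycerol balance (none leaves overhead): glycerol in fresh feed = glycerol in product, i.e. 1980×0.175 = (1−0.270)·B·0.641.
B = 346.5/(0.641×0.730) = 740.5 t/h.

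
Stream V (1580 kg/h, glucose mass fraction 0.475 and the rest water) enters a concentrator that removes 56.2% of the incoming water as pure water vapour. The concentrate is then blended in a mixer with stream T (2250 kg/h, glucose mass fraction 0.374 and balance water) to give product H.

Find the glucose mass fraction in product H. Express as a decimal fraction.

0.473

Vapour removed = 0.562×0.525×1580 = 466.18 kg/h; concentrate = 1113.8 kg/h.
glucose reaching the mixer = 750.5 (from concentrate) + 2250×0.374 = 1592 kg/h.
Product flow = 1113.8 + 2250 = 3363.8 kg/h; glucose fraction = 0.473.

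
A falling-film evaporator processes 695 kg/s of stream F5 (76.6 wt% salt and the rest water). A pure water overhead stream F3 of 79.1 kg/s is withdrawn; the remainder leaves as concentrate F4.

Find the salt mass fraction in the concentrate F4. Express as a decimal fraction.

0.864

salt is not removed: 695×0.766 = 532.37 kg/s of salt enters F4.
Concentrate = 695 − 79.1 = 615.9 kg/s.
Mass fraction = 532.37/615.9 = 0.864.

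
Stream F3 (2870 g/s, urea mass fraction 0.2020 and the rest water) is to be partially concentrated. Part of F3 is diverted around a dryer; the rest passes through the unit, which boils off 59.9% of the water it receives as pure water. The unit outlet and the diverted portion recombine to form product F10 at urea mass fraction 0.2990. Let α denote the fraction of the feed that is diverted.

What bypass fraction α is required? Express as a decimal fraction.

0.321

All 2870×0.202 = 579.74 g/s of urea reaches F10, so F10 = 579.74/0.299 = 1938.9 g/s and vapour = 931.07 g/s.
The evaporator receives (1−α)·2870 of feed at 0.798 water and removes 0.599 of that water:
0.599×0.798×(1−α)×2870 = 931.07
(1−α) = 931.07/1371.9 = 0.6787;  α = 0.3213.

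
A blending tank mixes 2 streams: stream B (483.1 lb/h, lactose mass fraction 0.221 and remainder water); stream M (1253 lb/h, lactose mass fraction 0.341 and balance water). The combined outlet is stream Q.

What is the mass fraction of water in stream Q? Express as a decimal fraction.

0.692

Total flow out = 483.1 + 1253 = 1736.1 lb/h.
water in = 483.1×0.779 + 1253×0.659 = 1202.1 lb/h.
water mass fraction in Q = 1202.1/1736.1 = 0.692.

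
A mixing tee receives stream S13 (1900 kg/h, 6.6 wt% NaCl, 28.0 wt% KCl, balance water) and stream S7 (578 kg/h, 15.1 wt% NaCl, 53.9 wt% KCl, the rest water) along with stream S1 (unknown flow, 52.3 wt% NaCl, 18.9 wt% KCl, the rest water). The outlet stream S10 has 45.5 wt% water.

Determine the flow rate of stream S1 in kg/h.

Let S1 be the unknown flow. Total out = 2478 + S1.
water balance: 1421.8 + 0.288·S1 = 0.455·(2478 + S1)
(0.288 − 0.455)·S1 = 0.455×2478 − 1421.8 = -294.29
S1 = -294.29 / -0.167 = 1762.2 kg/h

1762 kg/h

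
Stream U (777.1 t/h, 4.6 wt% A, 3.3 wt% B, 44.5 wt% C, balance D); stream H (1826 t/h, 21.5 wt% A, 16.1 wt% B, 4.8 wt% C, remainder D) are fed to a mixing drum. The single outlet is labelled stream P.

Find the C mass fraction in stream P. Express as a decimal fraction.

Total flow out = 777.1 + 1826 = 2603.1 t/h.
C in = 777.1×0.445 + 1826×0.048 = 433.46 t/h.
C mass fraction in P = 433.46/2603.1 = 0.167.

0.167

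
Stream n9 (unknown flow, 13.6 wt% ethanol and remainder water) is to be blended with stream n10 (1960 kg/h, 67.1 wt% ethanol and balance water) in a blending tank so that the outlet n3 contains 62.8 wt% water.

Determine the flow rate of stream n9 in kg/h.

2483 kg/h

Let n9 be the unknown flow. Total out = 1960 + n9.
water balance: 644.84 + 0.864·n9 = 0.628·(1960 + n9)
(0.864 − 0.628)·n9 = 0.628×1960 − 644.84 = 586.04
n9 = 586.04 / 0.236 = 2483.2 kg/h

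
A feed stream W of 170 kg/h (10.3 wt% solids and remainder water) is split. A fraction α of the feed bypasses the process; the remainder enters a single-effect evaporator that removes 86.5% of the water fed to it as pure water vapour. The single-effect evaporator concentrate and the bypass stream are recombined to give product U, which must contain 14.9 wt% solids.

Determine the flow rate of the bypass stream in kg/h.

All 170×0.103 = 17.51 kg/h of solids reaches U, so U = 17.51/0.149 = 117.52 kg/h and vapour = 52.483 kg/h.
The evaporator receives (1−α)·170 of feed at 0.897 water and removes 0.865 of that water:
0.865×0.897×(1−α)×170 = 52.483
(1−α) = 52.483/131.9 = 0.3979;  α = 0.6021.
Bypass flow = 0.6021×170 = 102.36 kg/h.

102.4 kg/h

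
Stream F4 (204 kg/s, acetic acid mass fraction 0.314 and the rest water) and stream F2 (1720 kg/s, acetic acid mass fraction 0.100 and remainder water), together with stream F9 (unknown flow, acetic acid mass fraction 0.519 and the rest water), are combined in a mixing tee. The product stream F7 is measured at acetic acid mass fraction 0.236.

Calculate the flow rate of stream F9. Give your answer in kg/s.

Let F9 be the unknown flow. Total out = 1924 + F9.
acetic acid balance: 236.06 + 0.519·F9 = 0.236·(1924 + F9)
(0.519 − 0.236)·F9 = 0.236×1924 − 236.06 = 218.01
F9 = 218.01 / 0.283 = 770.35 kg/s

770.3 kg/s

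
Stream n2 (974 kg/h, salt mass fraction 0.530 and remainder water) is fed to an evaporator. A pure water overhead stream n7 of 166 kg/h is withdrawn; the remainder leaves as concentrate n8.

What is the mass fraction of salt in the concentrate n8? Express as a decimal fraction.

0.639

salt is not removed: 974×0.530 = 516.22 kg/h of salt enters n8.
Concentrate = 974 − 166 = 808 kg/h.
Mass fraction = 516.22/808 = 0.639.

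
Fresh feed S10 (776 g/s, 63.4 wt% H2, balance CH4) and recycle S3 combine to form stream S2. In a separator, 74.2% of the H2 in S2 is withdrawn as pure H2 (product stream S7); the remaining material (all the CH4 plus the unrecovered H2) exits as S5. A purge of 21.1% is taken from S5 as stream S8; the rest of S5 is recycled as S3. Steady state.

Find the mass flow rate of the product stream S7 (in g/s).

H2 in S2: m_A = 776×0.634 + (1−0.211)·(1−0.742)·m_A, so m_A = 491.98/0.7964 = 617.73 g/s.
Product S7 = 0.742×617.73 = 458.36 g/s.

458.4 g/s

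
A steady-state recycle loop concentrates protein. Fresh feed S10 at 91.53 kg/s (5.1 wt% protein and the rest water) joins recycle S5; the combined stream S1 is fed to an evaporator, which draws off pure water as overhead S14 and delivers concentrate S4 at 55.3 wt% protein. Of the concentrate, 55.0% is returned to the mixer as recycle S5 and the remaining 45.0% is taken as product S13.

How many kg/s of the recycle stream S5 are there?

Overall protein balance (none leaves overhead): protein in fresh feed = protein in product, i.e. 91.53×0.051 = (1−0.550)·S4·0.553.
S4 = 4.668/(0.553×0.450) = 18.758 kg/s.
Recycle S5 = 0.550×18.758 = 10.317 kg/s.

10.32 kg/s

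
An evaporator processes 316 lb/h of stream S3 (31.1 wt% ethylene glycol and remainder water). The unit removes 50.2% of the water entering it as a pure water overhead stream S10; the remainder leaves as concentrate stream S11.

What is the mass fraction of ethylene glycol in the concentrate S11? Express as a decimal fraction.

0.475

ethylene glycol is not removed: 316×0.311 = 98.276 lb/h of ethylene glycol enters S11.
water entering = 316×0.689 = 217.72 lb/h; overhead removed = 0.502×217.72 = 109.3 lb/h.
Concentrate = 316 − 109.3 = 206.7 lb/h.
Mass fraction = 98.276/206.7 = 0.475.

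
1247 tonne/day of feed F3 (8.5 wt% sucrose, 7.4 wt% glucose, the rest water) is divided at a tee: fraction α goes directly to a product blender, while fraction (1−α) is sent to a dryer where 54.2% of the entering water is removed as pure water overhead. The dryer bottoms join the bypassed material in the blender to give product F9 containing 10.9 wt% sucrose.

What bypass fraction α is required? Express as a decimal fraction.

0.517

All 1247×0.085 = 106 tonne/day of sucrose reaches F9, so F9 = 106/0.109 = 972.43 tonne/day and vapour = 274.57 tonne/day.
The evaporator receives (1−α)·1247 of feed at 0.841 water and removes 0.542 of that water:
0.542×0.841×(1−α)×1247 = 274.57
(1−α) = 274.57/568.41 = 0.4830;  α = 0.5170.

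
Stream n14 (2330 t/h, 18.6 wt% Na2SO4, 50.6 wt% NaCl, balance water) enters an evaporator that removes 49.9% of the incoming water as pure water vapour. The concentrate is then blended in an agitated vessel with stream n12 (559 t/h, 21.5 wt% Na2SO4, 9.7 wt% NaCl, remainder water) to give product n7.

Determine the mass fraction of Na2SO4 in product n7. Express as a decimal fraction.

Vapour removed = 0.499×0.308×2330 = 358.1 t/h; concentrate = 1971.9 t/h.
Na2SO4 reaching the mixer = 433.38 (from concentrate) + 559×0.215 = 553.57 t/h.
Product flow = 1971.9 + 559 = 2530.9 t/h; Na2SO4 fraction = 0.219.

0.219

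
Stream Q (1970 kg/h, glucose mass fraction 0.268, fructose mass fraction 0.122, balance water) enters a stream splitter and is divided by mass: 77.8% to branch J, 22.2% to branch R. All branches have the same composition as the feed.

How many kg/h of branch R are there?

Branch R flow = 0.222×1970 = 437.34 kg/h.

437.3 kg/h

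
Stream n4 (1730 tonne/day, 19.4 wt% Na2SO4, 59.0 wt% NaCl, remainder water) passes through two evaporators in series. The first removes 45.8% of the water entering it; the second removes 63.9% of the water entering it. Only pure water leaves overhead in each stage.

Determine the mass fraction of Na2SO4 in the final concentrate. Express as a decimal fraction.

0.235

water in feed = 1730×0.216 = 373.68 tonne/day.
After stage 1: water left = (1−0.458)×373.68 = 202.53; stream total = 1558.9 tonne/day.
After stage 2: water left = (1−0.639)×202.53 = 73.115; final concentrate = 1429.4 tonne/day.
Na2SO4 fraction = 335.62/1429.4 = 0.235.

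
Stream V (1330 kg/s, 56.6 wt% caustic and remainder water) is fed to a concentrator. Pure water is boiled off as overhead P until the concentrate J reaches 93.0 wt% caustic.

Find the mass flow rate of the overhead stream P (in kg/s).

520.6 kg/s

caustic is conserved: 1330×0.566 = 752.78 kg/s all reports to the concentrate.
Concentrate = 752.78/(target fraction) = 809.44 kg/s.
Overhead = 1330 − 809.44 = 520.56 kg/s.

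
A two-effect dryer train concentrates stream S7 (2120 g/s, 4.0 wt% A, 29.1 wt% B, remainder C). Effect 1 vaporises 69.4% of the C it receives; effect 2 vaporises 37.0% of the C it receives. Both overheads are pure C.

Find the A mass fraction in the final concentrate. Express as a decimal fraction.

0.0870

C in feed = 2120×0.669 = 1418.3 g/s.
After stage 1: C left = (1−0.694)×1418.3 = 433.99; stream total = 1135.7 g/s.
After stage 2: C left = (1−0.370)×433.99 = 273.42; final concentrate = 975.14 g/s.
A fraction = 84.8/975.14 = 0.0870.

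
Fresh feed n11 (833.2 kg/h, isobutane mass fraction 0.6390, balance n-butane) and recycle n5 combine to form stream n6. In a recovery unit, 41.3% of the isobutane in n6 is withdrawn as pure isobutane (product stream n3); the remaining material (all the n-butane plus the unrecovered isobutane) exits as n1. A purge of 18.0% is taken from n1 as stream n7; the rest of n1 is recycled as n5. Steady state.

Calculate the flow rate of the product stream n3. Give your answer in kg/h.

424 kg/h

isobutane in n6: m_A = 833.2×0.639 + (1−0.180)·(1−0.413)·m_A, so m_A = 532.41/0.5187 = 1026.5 kg/h.
Product n3 = 0.413×1026.5 = 423.95 kg/h.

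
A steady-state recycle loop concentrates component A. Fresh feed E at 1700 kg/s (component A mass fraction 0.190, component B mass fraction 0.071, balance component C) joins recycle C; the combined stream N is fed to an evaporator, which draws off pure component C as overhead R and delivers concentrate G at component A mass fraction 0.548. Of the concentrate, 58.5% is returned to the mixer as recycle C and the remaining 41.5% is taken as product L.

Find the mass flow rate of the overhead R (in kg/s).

Overall component A balance (none leaves overhead): component A in fresh feed = component A in product, i.e. 1700×0.190 = (1−0.585)·G·0.548.
G = 323/(0.548×0.415) = 1420.3 kg/s.
Recycle C = 0.585×1420.3 = 830.86 kg/s.
Combined feed N = 1700 + 830.86 = 2530.9 kg/s.
Overhead R = N − G = 2530.9 − 1420.3 = 1110.6 kg/s.

1111 kg/s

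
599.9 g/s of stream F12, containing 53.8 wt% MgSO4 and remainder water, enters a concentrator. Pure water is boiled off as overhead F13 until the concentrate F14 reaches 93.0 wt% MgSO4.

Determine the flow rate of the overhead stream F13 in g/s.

MgSO4 is conserved: 599.9×0.538 = 322.75 g/s all reports to the concentrate.
Concentrate = 322.75/(target fraction) = 347.04 g/s.
Overhead = 599.9 − 347.04 = 252.86 g/s.

252.9 g/s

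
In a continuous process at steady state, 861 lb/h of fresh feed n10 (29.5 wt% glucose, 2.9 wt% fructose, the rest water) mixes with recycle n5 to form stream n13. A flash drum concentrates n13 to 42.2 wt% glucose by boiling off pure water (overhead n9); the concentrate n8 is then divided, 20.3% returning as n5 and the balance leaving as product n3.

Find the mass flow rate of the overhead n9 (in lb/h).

259.1 lb/h

Overall glucose balance (none leaves overhead): glucose in fresh feed = glucose in product, i.e. 861×0.295 = (1−0.203)·n8·0.422.
n8 = 253.99/(0.422×0.797) = 755.19 lb/h.
Recycle n5 = 0.203×755.19 = 153.3 lb/h.
Combined feed n13 = 861 + 153.3 = 1014.3 lb/h.
Overhead n9 = n13 − n8 = 1014.3 − 755.19 = 259.12 lb/h.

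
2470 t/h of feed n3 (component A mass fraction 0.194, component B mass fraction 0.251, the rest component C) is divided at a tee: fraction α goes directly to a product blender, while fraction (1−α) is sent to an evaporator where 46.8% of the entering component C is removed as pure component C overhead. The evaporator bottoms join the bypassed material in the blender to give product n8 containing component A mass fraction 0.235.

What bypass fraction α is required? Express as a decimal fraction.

All 2470×0.194 = 479.18 t/h of component A reaches n8, so n8 = 479.18/0.235 = 2039.1 t/h and vapour = 430.94 t/h.
The evaporator receives (1−α)·2470 of feed at 0.555 component C and removes 0.468 of that component C:
0.468×0.555×(1−α)×2470 = 430.94
(1−α) = 430.94/641.56 = 0.6717;  α = 0.3283.

0.328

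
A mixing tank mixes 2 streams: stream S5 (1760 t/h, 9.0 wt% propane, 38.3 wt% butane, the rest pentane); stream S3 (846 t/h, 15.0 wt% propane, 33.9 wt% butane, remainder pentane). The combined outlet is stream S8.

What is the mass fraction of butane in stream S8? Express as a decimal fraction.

Total flow out = 1760 + 846 = 2606 t/h.
butane in = 1760×0.383 + 846×0.339 = 960.87 t/h.
butane mass fraction in S8 = 960.87/2606 = 0.3687.

0.3687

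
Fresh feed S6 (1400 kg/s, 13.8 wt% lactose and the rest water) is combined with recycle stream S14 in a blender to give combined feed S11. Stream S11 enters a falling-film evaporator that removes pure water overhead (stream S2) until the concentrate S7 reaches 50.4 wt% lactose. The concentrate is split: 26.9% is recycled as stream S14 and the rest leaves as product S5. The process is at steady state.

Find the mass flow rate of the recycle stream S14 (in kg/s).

141.1 kg/s

Overall lactose balance (none leaves overhead): lactose in fresh feed = lactose in product, i.e. 1400×0.138 = (1−0.269)·S7·0.504.
S7 = 193.2/(0.504×0.731) = 524.4 kg/s.
Recycle S14 = 0.269×524.4 = 141.06 kg/s.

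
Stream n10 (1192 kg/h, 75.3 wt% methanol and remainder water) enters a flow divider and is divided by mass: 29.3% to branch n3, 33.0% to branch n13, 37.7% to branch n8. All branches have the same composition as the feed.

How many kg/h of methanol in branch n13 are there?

Branch n13 total = 0.330×1192 = 393.36 kg/h.
methanol in n13 = 0.753×393.36 = 296.2 kg/h.

296.2 kg/h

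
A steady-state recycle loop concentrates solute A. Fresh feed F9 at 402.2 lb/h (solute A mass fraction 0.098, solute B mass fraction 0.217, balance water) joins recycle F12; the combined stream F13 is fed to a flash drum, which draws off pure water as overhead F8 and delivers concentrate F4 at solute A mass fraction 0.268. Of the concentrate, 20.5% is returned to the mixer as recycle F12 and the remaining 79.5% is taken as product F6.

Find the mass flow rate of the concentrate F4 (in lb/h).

Overall solute A balance (none leaves overhead): solute A in fresh feed = solute A in product, i.e. 402.2×0.098 = (1−0.205)·F4·0.268.
F4 = 39.416/(0.268×0.795) = 185 lb/h.

185 lb/h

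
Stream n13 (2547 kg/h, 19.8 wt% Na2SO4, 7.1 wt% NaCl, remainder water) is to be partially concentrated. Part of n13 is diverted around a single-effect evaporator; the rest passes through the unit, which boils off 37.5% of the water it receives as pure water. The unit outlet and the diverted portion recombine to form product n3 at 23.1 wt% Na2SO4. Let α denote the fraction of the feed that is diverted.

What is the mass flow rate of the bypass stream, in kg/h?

All 2547×0.198 = 504.31 kg/h of Na2SO4 reaches n3, so n3 = 504.31/0.231 = 2183.1 kg/h and vapour = 363.86 kg/h.
The evaporator receives (1−α)·2547 of feed at 0.731 water and removes 0.375 of that water:
0.375×0.731×(1−α)×2547 = 363.86
(1−α) = 363.86/698.2 = 0.5211;  α = 0.4789.
Bypass flow = 0.4789×2547 = 1219.7 kg/h.

1220 kg/h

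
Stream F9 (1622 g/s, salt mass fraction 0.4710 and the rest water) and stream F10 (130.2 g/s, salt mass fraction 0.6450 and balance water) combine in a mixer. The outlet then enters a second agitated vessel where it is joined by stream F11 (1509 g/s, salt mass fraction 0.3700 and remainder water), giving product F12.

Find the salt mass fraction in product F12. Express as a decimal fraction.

Overall, product flow = 3261.2 g/s.
salt in = 1622×0.471 + 130.2×0.645 + 1509×0.370 = 1406.3 g/s.
salt fraction in F12 = 0.4312.

0.4312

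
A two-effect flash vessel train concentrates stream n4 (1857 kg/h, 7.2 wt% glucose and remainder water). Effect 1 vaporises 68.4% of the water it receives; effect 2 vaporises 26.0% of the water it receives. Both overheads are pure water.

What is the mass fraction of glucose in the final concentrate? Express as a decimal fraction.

0.2491

water in feed = 1857×0.928 = 1723.3 kg/h.
After stage 1: water left = (1−0.684)×1723.3 = 544.56; stream total = 678.27 kg/h.
After stage 2: water left = (1−0.260)×544.56 = 402.98; final concentrate = 536.68 kg/h.
glucose fraction = 133.7/536.68 = 0.2491.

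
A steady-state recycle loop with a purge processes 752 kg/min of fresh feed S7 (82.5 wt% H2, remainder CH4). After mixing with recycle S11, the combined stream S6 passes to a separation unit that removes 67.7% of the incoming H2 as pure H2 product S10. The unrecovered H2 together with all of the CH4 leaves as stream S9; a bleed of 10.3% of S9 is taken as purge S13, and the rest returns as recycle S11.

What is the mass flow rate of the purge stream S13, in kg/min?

CH4 enters only via S7 and leaves only via the purge: 752×0.175 = 0.103×(CH4 in S9), and the separation unit passes all CH4, so CH4 in S6 = CH4 in S9 = 1277.7 kg/min.
H2 in S6: m_A = 752×0.825 + (1−0.103)·(1−0.677)·m_A, so m_A = 620.4/0.7103 = 873.47 kg/min.
S9 = (1−0.677)×873.47 + 1277.7 = 1559.8 kg/min.
Purge S13 = 0.103×1559.8 = 160.66 kg/min.

160.7 kg/min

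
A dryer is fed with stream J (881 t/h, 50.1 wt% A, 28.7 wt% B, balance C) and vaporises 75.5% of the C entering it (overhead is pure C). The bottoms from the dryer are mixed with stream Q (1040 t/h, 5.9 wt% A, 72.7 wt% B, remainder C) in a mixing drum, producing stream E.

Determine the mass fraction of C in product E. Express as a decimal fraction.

Vapour removed = 0.755×0.212×881 = 141.01 t/h; concentrate = 739.99 t/h.
C reaching the mixer = 45.759 (from concentrate) + 1040×0.214 = 268.32 t/h.
Product flow = 739.99 + 1040 = 1780 t/h; C fraction = 0.151.

0.151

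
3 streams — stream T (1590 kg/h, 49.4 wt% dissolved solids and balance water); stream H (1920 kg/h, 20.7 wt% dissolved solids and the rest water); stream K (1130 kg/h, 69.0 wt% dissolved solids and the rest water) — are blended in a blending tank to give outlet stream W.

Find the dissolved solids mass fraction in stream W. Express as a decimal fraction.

0.423

Total flow out = 1590 + 1920 + 1130 = 4640 kg/h.
dissolved solids in = 1590×0.494 + 1920×0.207 + 1130×0.690 = 1962.6 kg/h.
dissolved solids mass fraction in W = 1962.6/4640 = 0.423.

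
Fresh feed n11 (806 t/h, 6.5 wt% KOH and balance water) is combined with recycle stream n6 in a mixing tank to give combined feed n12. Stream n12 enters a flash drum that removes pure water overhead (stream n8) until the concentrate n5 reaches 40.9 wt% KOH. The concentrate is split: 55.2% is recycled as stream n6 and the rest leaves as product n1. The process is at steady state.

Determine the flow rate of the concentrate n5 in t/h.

285.9 t/h

Overall KOH balance (none leaves overhead): KOH in fresh feed = KOH in product, i.e. 806×0.065 = (1−0.552)·n5·0.409.
n5 = 52.39/(0.409×0.448) = 285.92 t/h.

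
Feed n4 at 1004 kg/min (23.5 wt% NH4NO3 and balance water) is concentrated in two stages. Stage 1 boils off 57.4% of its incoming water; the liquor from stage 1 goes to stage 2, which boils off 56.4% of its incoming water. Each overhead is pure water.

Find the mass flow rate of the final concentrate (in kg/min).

water in feed = 1004×0.765 = 768.06 kg/min.
After stage 1: water left = (1−0.574)×768.06 = 327.19; stream total = 563.13 kg/min.
After stage 2: water left = (1−0.564)×327.19 = 142.66; final concentrate = 378.6 kg/min.

378.6 kg/min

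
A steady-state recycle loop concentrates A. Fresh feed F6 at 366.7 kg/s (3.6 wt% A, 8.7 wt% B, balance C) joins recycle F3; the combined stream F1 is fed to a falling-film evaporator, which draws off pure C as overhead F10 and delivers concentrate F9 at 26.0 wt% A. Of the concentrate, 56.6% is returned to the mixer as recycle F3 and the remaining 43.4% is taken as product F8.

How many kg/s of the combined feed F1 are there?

432.9 kg/s

Overall A balance (none leaves overhead): A in fresh feed = A in product, i.e. 366.7×0.036 = (1−0.566)·F9·0.260.
F9 = 13.201/(0.260×0.434) = 116.99 kg/s.
Recycle F3 = 0.566×116.99 = 66.217 kg/s.
Combined feed F1 = 366.7 + 66.217 = 432.92 kg/s.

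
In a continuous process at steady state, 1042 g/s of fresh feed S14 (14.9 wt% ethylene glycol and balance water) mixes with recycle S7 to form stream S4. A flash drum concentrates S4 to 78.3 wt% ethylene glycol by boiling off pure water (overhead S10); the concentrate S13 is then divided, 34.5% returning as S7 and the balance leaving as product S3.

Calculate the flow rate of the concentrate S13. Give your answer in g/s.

Overall ethylene glycol balance (none leaves overhead): ethylene glycol in fresh feed = ethylene glycol in product, i.e. 1042×0.149 = (1−0.345)·S13·0.783.
S13 = 155.26/(0.783×0.655) = 302.73 g/s.

302.7 g/s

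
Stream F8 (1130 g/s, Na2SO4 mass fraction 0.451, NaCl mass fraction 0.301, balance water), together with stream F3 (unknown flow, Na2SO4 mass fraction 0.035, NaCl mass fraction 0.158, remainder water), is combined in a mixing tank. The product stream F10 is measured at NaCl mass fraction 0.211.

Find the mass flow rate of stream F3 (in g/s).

Let F3 be the unknown flow. Total out = 1130 + F3.
NaCl balance: 340.13 + 0.158·F3 = 0.211·(1130 + F3)
(0.158 − 0.211)·F3 = 0.211×1130 − 340.13 = -101.7
F3 = -101.7 / -0.053 = 1918.9 g/s

1919 g/s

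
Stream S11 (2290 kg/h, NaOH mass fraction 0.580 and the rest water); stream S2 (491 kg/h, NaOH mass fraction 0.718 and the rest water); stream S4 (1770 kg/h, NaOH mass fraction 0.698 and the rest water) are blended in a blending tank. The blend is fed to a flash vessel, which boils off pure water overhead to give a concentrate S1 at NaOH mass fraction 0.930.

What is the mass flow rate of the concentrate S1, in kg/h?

3136 kg/h

NaOH entering = 2290×0.580 + 491×0.718 + 1770×0.698 = 2916.2 kg/h.
All NaOH reports to S1, so S1 = 2916.2/0.930 = 3135.7 kg/h.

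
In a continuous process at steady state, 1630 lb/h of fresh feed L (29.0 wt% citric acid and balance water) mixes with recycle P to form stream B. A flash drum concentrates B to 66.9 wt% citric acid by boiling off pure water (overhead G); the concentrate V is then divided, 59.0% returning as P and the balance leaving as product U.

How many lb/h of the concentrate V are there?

Overall citric acid balance (none leaves overhead): citric acid in fresh feed = citric acid in product, i.e. 1630×0.290 = (1−0.590)·V·0.669.
V = 472.7/(0.669×0.410) = 1723.4 lb/h.

1723 lb/h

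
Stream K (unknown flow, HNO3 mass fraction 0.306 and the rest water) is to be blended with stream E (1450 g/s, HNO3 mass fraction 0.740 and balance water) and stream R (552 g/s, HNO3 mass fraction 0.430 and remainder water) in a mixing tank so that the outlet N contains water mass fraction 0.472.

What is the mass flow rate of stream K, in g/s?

1141 g/s

Let K be the unknown flow. Total out = 2002 + K.
water balance: 691.64 + 0.694·K = 0.472·(2002 + K)
(0.694 − 0.472)·K = 0.472×2002 − 691.64 = 253.3
K = 253.3 / 0.222 = 1141 g/s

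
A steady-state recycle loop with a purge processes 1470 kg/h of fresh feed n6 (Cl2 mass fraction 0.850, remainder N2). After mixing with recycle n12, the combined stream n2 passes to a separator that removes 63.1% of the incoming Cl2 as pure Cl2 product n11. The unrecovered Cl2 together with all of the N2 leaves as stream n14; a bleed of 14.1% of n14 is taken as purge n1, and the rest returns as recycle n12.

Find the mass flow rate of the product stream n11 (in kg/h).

1154 kg/h

Cl2 in n2: m_A = 1470×0.850 + (1−0.141)·(1−0.631)·m_A, so m_A = 1249.5/0.6830 = 1829.4 kg/h.
Product n11 = 0.631×1829.4 = 1154.3 kg/h.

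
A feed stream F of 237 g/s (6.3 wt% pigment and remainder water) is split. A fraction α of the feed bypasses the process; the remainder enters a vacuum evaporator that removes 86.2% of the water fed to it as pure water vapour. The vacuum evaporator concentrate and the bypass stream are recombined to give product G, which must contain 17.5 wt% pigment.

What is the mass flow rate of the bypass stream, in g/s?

All 237×0.063 = 14.931 g/s of pigment reaches G, so G = 14.931/0.175 = 85.32 g/s and vapour = 151.68 g/s.
The evaporator receives (1−α)·237 of feed at 0.937 water and removes 0.862 of that water:
0.862×0.937×(1−α)×237 = 151.68
(1−α) = 151.68/191.42 = 0.7924;  α = 0.2076.
Bypass flow = 0.2076×237 = 49.206 g/s.

49.21 g/s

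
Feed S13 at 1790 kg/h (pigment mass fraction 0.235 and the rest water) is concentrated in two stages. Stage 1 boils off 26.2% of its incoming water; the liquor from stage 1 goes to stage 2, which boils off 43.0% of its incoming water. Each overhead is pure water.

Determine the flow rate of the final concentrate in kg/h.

water in feed = 1790×0.765 = 1369.4 kg/h.
After stage 1: water left = (1−0.262)×1369.4 = 1010.6; stream total = 1431.2 kg/h.
After stage 2: water left = (1−0.430)×1010.6 = 576.03; final concentrate = 996.68 kg/h.

996.7 kg/h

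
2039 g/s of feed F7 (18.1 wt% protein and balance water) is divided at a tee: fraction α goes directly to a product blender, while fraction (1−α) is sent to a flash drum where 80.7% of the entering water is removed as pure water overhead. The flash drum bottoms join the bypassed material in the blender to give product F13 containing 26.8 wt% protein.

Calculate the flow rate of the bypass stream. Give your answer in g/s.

1038 g/s

All 2039×0.181 = 369.06 g/s of protein reaches F13, so F13 = 369.06/0.268 = 1377.1 g/s and vapour = 661.91 g/s.
The evaporator receives (1−α)·2039 of feed at 0.819 water and removes 0.807 of that water:
0.807×0.819×(1−α)×2039 = 661.91
(1−α) = 661.91/1347.6 = 0.4912;  α = 0.5088.
Bypass flow = 0.5088×2039 = 1037.5 g/s.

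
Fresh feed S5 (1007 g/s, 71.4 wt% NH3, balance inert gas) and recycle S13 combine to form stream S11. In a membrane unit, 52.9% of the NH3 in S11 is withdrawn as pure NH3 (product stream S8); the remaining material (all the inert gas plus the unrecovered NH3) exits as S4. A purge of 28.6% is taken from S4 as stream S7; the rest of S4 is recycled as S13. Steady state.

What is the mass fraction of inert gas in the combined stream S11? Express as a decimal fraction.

0.482

inert gas enters only via S5 and leaves only via the purge: 1007×0.286 = 0.286×(inert gas in S4), and the membrane unit passes all inert gas, so inert gas in S11 = inert gas in S4 = 1007 g/s.
NH3 in S11: m_A = 1007×0.714 + (1−0.286)·(1−0.529)·m_A, so m_A = 719/0.6637 = 1083.3 g/s.
S11 = 1083.3 + 1007 = 2090.3 g/s.
inert gas fraction in S11 = 1007/2090.3 = 0.482.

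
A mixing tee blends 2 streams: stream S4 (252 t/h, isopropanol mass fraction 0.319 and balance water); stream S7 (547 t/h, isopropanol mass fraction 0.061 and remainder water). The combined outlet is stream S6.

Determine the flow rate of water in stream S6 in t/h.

685.2 t/h

water out = water in = 252×0.681 + 547×0.939 = 685.24 t/h.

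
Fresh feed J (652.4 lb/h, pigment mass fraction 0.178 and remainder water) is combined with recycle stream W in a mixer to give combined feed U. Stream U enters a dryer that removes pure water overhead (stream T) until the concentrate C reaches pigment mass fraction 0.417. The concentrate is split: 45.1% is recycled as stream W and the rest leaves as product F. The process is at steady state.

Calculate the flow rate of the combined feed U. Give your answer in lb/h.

881.2 lb/h

Overall pigment balance (none leaves overhead): pigment in fresh feed = pigment in product, i.e. 652.4×0.178 = (1−0.451)·C·0.417.
C = 116.13/(0.417×0.549) = 507.25 lb/h.
Recycle W = 0.451×507.25 = 228.77 lb/h.
Combined feed U = 652.4 + 228.77 = 881.17 lb/h.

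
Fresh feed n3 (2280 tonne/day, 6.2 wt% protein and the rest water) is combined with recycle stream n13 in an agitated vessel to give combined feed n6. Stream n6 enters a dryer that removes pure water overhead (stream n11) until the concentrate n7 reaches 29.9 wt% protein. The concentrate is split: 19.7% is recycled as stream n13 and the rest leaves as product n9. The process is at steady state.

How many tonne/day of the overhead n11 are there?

Overall protein balance (none leaves overhead): protein in fresh feed = protein in product, i.e. 2280×0.062 = (1−0.197)·n7·0.299.
n7 = 141.36/(0.299×0.803) = 588.76 tonne/day.
Recycle n13 = 0.197×588.76 = 115.99 tonne/day.
Combined feed n6 = 2280 + 115.99 = 2396 tonne/day.
Overhead n11 = n6 − n7 = 2396 − 588.76 = 1807.2 tonne/day.

1807 tonne/day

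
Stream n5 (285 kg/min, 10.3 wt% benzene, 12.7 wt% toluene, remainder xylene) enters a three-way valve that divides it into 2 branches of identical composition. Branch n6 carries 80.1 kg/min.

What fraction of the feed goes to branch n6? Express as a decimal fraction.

Fraction to n6 = 80.1/285 = 0.2811.

0.281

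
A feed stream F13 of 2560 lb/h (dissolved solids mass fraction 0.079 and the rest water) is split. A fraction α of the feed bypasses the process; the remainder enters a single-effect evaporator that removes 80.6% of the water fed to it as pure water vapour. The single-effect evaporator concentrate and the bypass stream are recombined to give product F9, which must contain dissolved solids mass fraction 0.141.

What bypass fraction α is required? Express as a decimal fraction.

0.408

All 2560×0.079 = 202.24 lb/h of dissolved solids reaches F9, so F9 = 202.24/0.141 = 1434.3 lb/h and vapour = 1125.7 lb/h.
The evaporator receives (1−α)·2560 of feed at 0.921 water and removes 0.806 of that water:
0.806×0.921×(1−α)×2560 = 1125.7
(1−α) = 1125.7/1900.4 = 0.5923;  α = 0.4077.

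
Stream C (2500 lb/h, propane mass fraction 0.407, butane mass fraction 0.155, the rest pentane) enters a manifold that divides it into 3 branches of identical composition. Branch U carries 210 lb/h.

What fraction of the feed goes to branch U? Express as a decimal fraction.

Fraction to U = 210/2500 = 0.0840.

0.084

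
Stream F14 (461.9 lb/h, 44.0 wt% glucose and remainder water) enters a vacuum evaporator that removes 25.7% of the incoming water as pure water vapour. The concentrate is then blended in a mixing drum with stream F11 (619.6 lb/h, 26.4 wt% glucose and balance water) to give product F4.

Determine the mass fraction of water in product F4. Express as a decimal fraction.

0.6386

Vapour removed = 0.257×0.560×461.9 = 66.477 lb/h; concentrate = 395.42 lb/h.
water reaching the mixer = 192.19 (from concentrate) + 619.6×0.736 = 648.21 lb/h.
Product flow = 395.42 + 619.6 = 1015 lb/h; water fraction = 0.6386.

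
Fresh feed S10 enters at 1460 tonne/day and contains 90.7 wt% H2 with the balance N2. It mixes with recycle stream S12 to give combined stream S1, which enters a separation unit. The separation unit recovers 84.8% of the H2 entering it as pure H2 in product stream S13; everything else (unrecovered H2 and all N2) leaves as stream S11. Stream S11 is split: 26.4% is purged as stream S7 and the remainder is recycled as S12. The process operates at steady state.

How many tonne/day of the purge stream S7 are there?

195.6 tonne/day

N2 enters only via S10 and leaves only via the purge: 1460×0.093 = 0.264×(N2 in S11), and the separation unit passes all N2, so N2 in S1 = N2 in S11 = 514.32 tonne/day.
H2 in S1: m_A = 1460×0.907 + (1−0.264)·(1−0.848)·m_A, so m_A = 1324.2/0.8881 = 1491 tonne/day.
S11 = (1−0.848)×1491 + 514.32 = 740.95 tonne/day.
Purge S7 = 0.264×740.95 = 195.61 tonne/day.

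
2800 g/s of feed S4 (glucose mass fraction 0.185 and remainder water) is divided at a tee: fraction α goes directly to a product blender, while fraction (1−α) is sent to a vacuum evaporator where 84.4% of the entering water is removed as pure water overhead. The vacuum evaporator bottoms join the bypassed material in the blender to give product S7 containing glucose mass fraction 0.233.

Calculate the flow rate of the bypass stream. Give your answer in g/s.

1961 g/s

All 2800×0.185 = 518 g/s of glucose reaches S7, so S7 = 518/0.233 = 2223.2 g/s and vapour = 576.82 g/s.
The evaporator receives (1−α)·2800 of feed at 0.815 water and removes 0.844 of that water:
0.844×0.815×(1−α)×2800 = 576.82
(1−α) = 576.82/1926 = 0.2995;  α = 0.7005.
Bypass flow = 0.7005×2800 = 1961.4 g/s.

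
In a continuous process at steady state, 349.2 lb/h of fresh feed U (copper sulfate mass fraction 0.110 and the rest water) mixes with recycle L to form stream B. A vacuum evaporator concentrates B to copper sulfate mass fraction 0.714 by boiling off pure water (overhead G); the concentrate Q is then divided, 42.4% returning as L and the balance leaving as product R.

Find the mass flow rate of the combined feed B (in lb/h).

388.8 lb/h

Overall copper sulfate balance (none leaves overhead): copper sulfate in fresh feed = copper sulfate in product, i.e. 349.2×0.110 = (1−0.424)·Q·0.714.
Q = 38.412/(0.714×0.576) = 93.4 lb/h.
Recycle L = 0.424×93.4 = 39.602 lb/h.
Combined feed B = 349.2 + 39.602 = 388.8 lb/h.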